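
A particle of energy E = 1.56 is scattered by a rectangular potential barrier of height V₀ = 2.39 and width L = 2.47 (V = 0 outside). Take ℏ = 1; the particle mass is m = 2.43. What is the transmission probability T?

E < V₀: inside the barrier ψ ∝ e^{±κx} with κ = √(2m(V₀ − E))/ℏ = 2.008.
κL = 4.961, sinh(κL) = 71.35.
The exact tunnelling result is T⁻¹ = 1 + V₀² sinh²(κL) / [4E(V₀ − E)] = 5616, so T = 0.000178.

T = 0.000178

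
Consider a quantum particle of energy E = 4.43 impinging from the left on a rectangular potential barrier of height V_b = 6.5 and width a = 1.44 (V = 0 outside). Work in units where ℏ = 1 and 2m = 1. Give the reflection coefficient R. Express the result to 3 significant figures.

R = 0.946

Since E < V_b the interior solution is evanescent with decay constant κ = √(2m(V_b − E))/ℏ = 1.439.
κa = 2.072, sinh(κa) = 3.907.
Matching ψ, ψ′ at both faces gives T = [1 + V_b² sinh²(κa) / (4E(V_b − E))]⁻¹ = 1/18.58 = 0.0538.
R = 1 − T = 0.946.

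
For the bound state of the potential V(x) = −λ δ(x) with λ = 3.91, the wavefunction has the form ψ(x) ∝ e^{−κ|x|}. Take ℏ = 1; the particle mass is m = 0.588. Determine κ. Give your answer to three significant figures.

Integrating the TISE across x = 0 gives the cusp condition ψ'(0⁺) − ψ'(0⁻) = −(2mλ/ℏ²)ψ(0).
With ψ ∝ e^{−κ|x|} this yields −2κ = −2mλ/ℏ², so κ = mλ/ℏ² = 2.299.

κ = 2.30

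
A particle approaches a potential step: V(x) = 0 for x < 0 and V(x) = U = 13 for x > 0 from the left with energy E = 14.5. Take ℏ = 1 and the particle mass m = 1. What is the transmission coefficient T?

T = 0.737

On each side the TISE gives plane waves with k = √(2m(E − V))/ℏ: k₁ = √(2·1·14.5) = 5.385, k₂ = √(2·1·1.5) = 1.732.
Matching ψ and ψ′ at x = 0 gives r = (k₁ − k₂)/(k₁ + k₂), so R = r² = 0.2635 and T = 1 − R = 0.7365.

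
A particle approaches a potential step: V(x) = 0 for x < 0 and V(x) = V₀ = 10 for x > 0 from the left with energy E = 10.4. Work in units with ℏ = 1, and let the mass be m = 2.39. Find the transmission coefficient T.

T = 0.548

On each side the TISE gives plane waves with k = √(2m(E − V))/ℏ: k₁ = √(2·2.39·10.4) = 7.051, k₂ = √(2·2.39·0.4) = 1.383.
Continuity of ψ and ψ′ at the step yields the reflection amplitude r = (k₁ − k₂)/(k₁ + k₂) = 0.6721; thus R = |r|² = 0.4517, T = 0.5483.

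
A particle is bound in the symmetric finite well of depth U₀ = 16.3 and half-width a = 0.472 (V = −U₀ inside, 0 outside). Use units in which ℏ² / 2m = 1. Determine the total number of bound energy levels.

N = 2

Define the well-strength parameter z₀ = (a/ℏ)√(2mU₀) = 0.472 × √(2·0.5·16.3) = 1.906.
The even/odd transcendental equations gain one root per π/2 in z₀, giving N = 1 + ⌊2z₀/π⌋ = 1 + ⌊1.213⌋ = 2.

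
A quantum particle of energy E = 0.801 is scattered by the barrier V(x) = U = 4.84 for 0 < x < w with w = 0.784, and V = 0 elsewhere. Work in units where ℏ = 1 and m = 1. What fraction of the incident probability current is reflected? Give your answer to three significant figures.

R = 0.974

Since E < U the interior solution is evanescent with decay constant κ = √(2m(U − E))/ℏ = 2.842.
κw = 2.228, sinh(κw) = 4.588.
The exact tunnelling result is T⁻¹ = 1 + U² sinh²(κw) / [4E(U − E)] = 39.10, so T = 0.0256.
R = 1 − T = 0.974.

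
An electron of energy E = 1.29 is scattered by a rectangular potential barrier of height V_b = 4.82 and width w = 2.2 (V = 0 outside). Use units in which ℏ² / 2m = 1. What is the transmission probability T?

T = 0.000805

Since E < V_b the interior solution is evanescent with decay constant κ = √(2m(V_b − E))/ℏ = 1.879.
κw = 4.133, sinh(κw) = 31.19.
The exact tunnelling result is T⁻¹ = 1 + V_b² sinh²(κw) / [4E(V_b − E)] = 1242, so T = 0.000805.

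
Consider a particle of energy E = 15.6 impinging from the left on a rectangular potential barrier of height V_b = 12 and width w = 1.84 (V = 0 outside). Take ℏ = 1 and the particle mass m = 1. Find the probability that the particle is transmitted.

T = 0.621

E > V_b: inside the barrier k₂ = √(2m(E − V_b))/ℏ = 2.683, k₂w = 4.937.
T = [1 + V_b² sin²(k₂w) / (4E(E − V_b))]⁻¹ = 1/1.609 = 0.621.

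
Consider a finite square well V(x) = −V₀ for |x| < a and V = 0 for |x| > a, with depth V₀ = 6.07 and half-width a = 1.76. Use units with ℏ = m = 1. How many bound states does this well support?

Define the well-strength parameter z₀ = (a/ℏ)√(2mV₀) = 1.76 × √(2·1·6.07) = 6.132.
The even/odd transcendental equations gain one root per π/2 in z₀, giving N = 1 + ⌊2z₀/π⌋ = 1 + ⌊3.904⌋ = 4.

N = 4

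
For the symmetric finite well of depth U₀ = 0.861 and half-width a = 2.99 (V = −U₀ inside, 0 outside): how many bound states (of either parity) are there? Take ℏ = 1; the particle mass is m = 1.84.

N = 4

The dimensionless depth is z₀ = a√(2mU₀)/ℏ = 2.99 × √(3.168) = 5.322.
A new bound state (alternating even/odd) appears each time z₀ passes a multiple of π/2, so N = ⌊2z₀/π⌋ + 1 = ⌊3.388⌋ + 1 = 4.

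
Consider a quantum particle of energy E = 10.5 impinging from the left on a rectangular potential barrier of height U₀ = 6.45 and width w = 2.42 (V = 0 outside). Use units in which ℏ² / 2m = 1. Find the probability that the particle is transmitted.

E > U₀: inside the barrier k₂ = √(2m(E − U₀))/ℏ = 2.012, k₂w = 4.870.
Matching at both interfaces gives T⁻¹ = 1 + U₀² sin²(k₂w) / [4E(E − U₀)] = 1.239, hence T = 0.807.

T = 0.807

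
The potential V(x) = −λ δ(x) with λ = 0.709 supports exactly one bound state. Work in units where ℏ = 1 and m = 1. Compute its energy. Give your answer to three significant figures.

The bound state is ψ(x) = √κ e^{−κ|x|}. The derivative jump ψ'(0⁺) − ψ'(0⁻) = −(2mλ/ℏ²)ψ(0) fixes κ = mλ/ℏ² = 0.7090.
Then E = −ℏ²κ²/(2m) = −mλ²/(2ℏ²) = -0.2513.

E = -0.251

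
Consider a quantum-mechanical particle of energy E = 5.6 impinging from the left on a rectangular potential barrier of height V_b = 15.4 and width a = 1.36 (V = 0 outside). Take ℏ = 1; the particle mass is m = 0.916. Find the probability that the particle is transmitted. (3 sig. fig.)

E < V_b: inside the barrier ψ ∝ e^{±κx} with κ = √(2m(V_b − E))/ℏ = 4.237.
κa = 5.763, sinh(κa) = 159.1.
Matching ψ, ψ′ at both faces gives T = [1 + V_b² sinh²(κa) / (4E(V_b − E))]⁻¹ = 1/27340 = 0.0000366.

T = 0.0000366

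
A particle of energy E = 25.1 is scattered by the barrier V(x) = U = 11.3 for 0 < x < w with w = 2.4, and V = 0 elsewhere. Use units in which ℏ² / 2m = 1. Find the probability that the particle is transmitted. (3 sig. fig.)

Above the barrier the interior wavenumber is k₂ = √(2m(E − U))/ℏ = 3.715, giving phase k₂w = 8.916.
Matching at both interfaces gives T⁻¹ = 1 + U² sin²(k₂w) / [4E(E − U)] = 1.022, hence T = 0.979.

T = 0.979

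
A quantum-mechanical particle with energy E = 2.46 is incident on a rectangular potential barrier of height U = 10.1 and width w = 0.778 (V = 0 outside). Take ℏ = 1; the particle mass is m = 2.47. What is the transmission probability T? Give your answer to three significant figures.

Since E < U the interior solution is evanescent with decay constant κ = √(2m(U − E))/ℏ = 6.143.
κw = 4.780, sinh(κw) = 59.52.
Matching ψ, ψ′ at both faces gives T = [1 + U² sinh²(κw) / (4E(U − E))]⁻¹ = 1/4809 = 0.000208.

T = 0.000208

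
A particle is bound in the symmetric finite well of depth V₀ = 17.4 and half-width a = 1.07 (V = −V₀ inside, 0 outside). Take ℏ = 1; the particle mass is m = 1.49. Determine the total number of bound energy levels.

N = 5

The dimensionless depth is z₀ = a√(2mV₀)/ℏ = 1.07 × √(51.85) = 7.705.
A new bound state (alternating even/odd) appears each time z₀ passes a multiple of π/2, so N = ⌊2z₀/π⌋ + 1 = ⌊4.905⌋ + 1 = 5.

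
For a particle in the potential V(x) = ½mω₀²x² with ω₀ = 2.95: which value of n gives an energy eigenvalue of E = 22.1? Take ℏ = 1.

n = 7

Invert E_n = (n + ½)ℏω₀: n = E/ℏω₀ − ½ = 6.992, so n = 7.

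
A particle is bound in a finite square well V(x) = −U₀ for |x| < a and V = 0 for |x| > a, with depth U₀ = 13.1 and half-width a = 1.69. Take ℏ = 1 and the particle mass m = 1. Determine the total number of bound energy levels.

The dimensionless depth is z₀ = a√(2mU₀)/ℏ = 1.69 × √(26.20) = 8.650.
The even/odd transcendental equations gain one root per π/2 in z₀, giving N = 1 + ⌊2z₀/π⌋ = 1 + ⌊5.507⌋ = 6.

N = 6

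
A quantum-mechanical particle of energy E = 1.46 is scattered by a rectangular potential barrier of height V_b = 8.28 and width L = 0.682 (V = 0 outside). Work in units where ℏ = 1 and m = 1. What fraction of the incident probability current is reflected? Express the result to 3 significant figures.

Since E < V_b the interior solution is evanescent with decay constant κ = √(2m(V_b − E))/ℏ = 3.693.
κL = 2.519, sinh(κL) = 6.166.
The exact tunnelling result is T⁻¹ = 1 + V_b² sinh²(κL) / [4E(V_b − E)] = 66.45, so T = 0.0150.
R = 1 − T = 0.985.

R = 0.985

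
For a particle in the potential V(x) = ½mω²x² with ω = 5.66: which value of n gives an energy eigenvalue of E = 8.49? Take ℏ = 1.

n = 1

Invert E_n = (n + ½)ℏω: n = E/ℏω − ½ = 1.000, so n = 1.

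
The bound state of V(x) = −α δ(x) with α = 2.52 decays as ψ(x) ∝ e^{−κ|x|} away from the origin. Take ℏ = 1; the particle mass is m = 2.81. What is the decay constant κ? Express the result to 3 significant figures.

Integrating the TISE across x = 0 gives the cusp condition ψ'(0⁺) − ψ'(0⁻) = −(2mα/ℏ²)ψ(0).
With ψ ∝ e^{−κ|x|} this yields −2κ = −2mα/ℏ², so κ = mα/ℏ² = 7.081.

κ = 7.08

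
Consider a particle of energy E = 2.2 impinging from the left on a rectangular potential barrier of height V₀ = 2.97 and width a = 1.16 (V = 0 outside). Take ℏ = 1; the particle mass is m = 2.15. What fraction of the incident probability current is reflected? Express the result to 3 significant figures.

E < V₀: inside the barrier ψ ∝ e^{±κx} with κ = √(2m(V₀ − E))/ℏ = 1.820.
κa = 2.111, sinh(κa) = 4.067.
The exact tunnelling result is T⁻¹ = 1 + V₀² sinh²(κa) / [4E(V₀ − E)] = 22.53, so T = 0.0444.
R = 1 − T = 0.956.

R = 0.956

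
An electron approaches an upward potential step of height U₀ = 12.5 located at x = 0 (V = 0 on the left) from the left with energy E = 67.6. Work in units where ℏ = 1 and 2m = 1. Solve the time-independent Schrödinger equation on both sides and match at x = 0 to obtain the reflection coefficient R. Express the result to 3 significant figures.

R = 0.00261

The wavenumbers are k₁ = √(2mE)/ℏ = 8.222 on the left and k₂ = √(2m(E − U₀))/ℏ = 7.423 on the right.
Continuity of ψ and ψ′ at the step yields the reflection amplitude r = (k₁ − k₂)/(k₁ + k₂) = 0.05107; thus R = |r|² = 0.002608, T = 0.9974.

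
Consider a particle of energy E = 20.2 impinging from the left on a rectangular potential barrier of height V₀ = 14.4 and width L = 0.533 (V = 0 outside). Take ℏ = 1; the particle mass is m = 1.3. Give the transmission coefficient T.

T = 0.746

Above the barrier the interior wavenumber is k₂ = √(2m(E − V₀))/ℏ = 3.883, giving phase k₂L = 2.070.
Matching at both interfaces gives T⁻¹ = 1 + V₀² sin²(k₂L) / [4E(E − V₀)] = 1.341, hence T = 0.746.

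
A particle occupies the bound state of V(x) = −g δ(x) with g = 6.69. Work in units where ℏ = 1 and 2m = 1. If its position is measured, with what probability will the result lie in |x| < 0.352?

P = 0.905

The normalised bound state is ψ = √κ e^{−κ|x|} with κ = mg/ℏ² = 3.345.
P(|x| < d) = ∫_{−d}^{d} κ e^{−2κ|x|} dx = 1 − e^{−2κd} = 1 − e^{−2.355} = 0.9051.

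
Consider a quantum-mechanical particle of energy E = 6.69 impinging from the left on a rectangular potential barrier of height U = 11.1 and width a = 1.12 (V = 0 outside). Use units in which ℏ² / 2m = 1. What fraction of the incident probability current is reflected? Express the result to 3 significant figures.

R = 0.966

E < U: inside the barrier ψ ∝ e^{±κx} with κ = √(2m(U − E))/ℏ = 2.100.
κa = 2.352, sinh(κa) = 5.206.
The exact tunnelling result is T⁻¹ = 1 + U² sinh²(κa) / [4E(U − E)] = 29.29, so T = 0.0341.
R = 1 − T = 0.966.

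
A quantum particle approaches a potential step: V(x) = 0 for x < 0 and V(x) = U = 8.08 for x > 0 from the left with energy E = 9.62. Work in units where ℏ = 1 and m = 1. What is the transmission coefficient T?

T = 0.816

The wavenumbers are k₁ = √(2mE)/ℏ = 4.386 on the left and k₂ = √(2m(E − U))/ℏ = 1.755 on the right.
Continuity of ψ and ψ′ at the step yields the reflection amplitude r = (k₁ − k₂)/(k₁ + k₂) = 0.4285; thus R = |r|² = 0.1836, T = 0.8164.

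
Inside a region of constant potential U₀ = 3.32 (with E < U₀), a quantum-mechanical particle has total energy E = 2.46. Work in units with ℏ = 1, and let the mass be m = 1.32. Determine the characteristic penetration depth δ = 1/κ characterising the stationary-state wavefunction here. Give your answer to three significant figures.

δ = 0.664

Since E < U₀ the TISE in this region is ψ'' = κ²ψ with κ = √(2m(U₀ − E))/ℏ.
κ = √(2 × 1.32 × 0.86) = 1.507. The penetration depth is δ = 1/κ = 0.664.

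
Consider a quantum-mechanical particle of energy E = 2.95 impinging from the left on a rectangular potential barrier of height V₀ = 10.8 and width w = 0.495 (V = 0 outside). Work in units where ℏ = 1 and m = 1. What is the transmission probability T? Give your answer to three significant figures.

T = 0.0614

E < V₀: inside the barrier ψ ∝ e^{±κx} with κ = √(2m(V₀ − E))/ℏ = 3.962.
κw = 1.961, sinh(κw) = 3.484.
Matching ψ, ψ′ at both faces gives T = [1 + V₀² sinh²(κw) / (4E(V₀ − E))]⁻¹ = 1/16.29 = 0.0614.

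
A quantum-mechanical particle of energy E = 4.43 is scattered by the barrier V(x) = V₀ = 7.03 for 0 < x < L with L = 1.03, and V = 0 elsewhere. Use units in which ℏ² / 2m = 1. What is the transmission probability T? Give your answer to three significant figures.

Since E < V₀ the interior solution is evanescent with decay constant κ = √(2m(V₀ − E))/ℏ = 1.612.
κL = 1.661, sinh(κL) = 2.537.
The exact tunnelling result is T⁻¹ = 1 + V₀² sinh²(κL) / [4E(V₀ − E)] = 7.903, so T = 0.127.

T = 0.127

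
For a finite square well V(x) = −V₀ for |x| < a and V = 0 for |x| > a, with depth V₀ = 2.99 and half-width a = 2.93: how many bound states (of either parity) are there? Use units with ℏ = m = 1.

N = 5

Define the well-strength parameter z₀ = (a/ℏ)√(2mV₀) = 2.93 × √(2·1·2.99) = 7.165.
The even/odd transcendental equations gain one root per π/2 in z₀, giving N = 1 + ⌊2z₀/π⌋ = 1 + ⌊4.561⌋ = 5.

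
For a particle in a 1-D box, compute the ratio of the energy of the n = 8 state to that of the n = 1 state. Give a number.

Since E_n ∝ n², the ratio is (8/1)² = 64.

64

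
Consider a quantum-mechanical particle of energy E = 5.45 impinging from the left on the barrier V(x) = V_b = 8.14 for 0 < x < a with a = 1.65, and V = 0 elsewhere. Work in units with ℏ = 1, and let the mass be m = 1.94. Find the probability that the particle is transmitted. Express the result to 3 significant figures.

T = 0.0000830

Since E < V_b the interior solution is evanescent with decay constant κ = √(2m(V_b − E))/ℏ = 3.231.
κa = 5.331, sinh(κa) = 103.3.
Matching ψ, ψ′ at both faces gives T = [1 + V_b² sinh²(κa) / (4E(V_b − E))]⁻¹ = 1/12050 = 0.0000830.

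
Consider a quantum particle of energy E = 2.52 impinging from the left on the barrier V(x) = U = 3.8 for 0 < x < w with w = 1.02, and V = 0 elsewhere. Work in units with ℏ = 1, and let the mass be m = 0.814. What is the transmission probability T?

E < U: inside the barrier ψ ∝ e^{±κx} with κ = √(2m(U − E))/ℏ = 1.444.
κw = 1.472, sinh(κw) = 2.065.
Matching ψ, ψ′ at both faces gives T = [1 + U² sinh²(κw) / (4E(U − E))]⁻¹ = 1/5.773 = 0.173.

T = 0.173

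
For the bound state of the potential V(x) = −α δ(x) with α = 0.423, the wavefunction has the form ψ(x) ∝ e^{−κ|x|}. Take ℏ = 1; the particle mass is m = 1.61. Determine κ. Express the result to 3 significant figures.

κ = 0.681

Integrating the TISE across x = 0 gives the cusp condition ψ'(0⁺) − ψ'(0⁻) = −(2mα/ℏ²)ψ(0).
With ψ ∝ e^{−κ|x|} this yields −2κ = −2mα/ℏ², so κ = mα/ℏ² = 0.6810.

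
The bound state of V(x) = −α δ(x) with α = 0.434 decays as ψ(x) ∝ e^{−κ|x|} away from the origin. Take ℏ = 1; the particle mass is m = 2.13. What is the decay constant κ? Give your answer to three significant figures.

κ = 0.924

Integrating the TISE across x = 0 gives the cusp condition ψ'(0⁺) − ψ'(0⁻) = −(2mα/ℏ²)ψ(0).
With ψ ∝ e^{−κ|x|} this yields −2κ = −2mα/ℏ², so κ = mα/ℏ² = 0.9244.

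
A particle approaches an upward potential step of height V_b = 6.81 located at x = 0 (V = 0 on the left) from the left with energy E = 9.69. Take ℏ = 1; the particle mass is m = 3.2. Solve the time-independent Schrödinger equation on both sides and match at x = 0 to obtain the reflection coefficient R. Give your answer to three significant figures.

R = 0.0866

The wavenumbers are k₁ = √(2mE)/ℏ = 7.875 on the left and k₂ = √(2m(E − V_b))/ℏ = 4.293 on the right.
Continuity of ψ and ψ′ at the step yields the reflection amplitude r = (k₁ − k₂)/(k₁ + k₂) = 0.2944; thus R = |r|² = 0.08664, T = 0.9134.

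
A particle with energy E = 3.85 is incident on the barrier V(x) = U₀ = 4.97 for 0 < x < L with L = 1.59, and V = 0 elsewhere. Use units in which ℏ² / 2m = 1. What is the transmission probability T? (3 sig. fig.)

E < U₀: inside the barrier ψ ∝ e^{±κx} with κ = √(2m(U₀ − E))/ℏ = 1.058.
κL = 1.683, sinh(κL) = 2.597.
Matching ψ, ψ′ at both faces gives T = [1 + U₀² sinh²(κL) / (4E(U₀ − E))]⁻¹ = 1/10.66 = 0.0938.

T = 0.0938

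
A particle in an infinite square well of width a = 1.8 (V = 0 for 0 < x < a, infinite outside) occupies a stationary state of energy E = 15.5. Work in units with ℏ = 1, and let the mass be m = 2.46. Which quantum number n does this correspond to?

n = 5

From E_n = n²π²ℏ²/(2ma²) invert to n = √(2ma²E)/(πℏ).
n = (1.8/π) × √(2 × 2.46 × 15.5) = 5.003 → n = 5.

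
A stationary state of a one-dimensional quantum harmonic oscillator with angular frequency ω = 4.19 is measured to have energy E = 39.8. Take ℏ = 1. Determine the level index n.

E_n = ℏω(n + ½) ⇒ n = E/(ℏω) − ½ = 39.8/4.19 − 0.5 = 8.999 → n = 9.

n = 9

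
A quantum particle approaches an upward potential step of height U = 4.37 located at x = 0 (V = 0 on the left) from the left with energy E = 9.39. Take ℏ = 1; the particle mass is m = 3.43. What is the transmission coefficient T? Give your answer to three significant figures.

T = 0.976

On each side the TISE gives plane waves with k = √(2m(E − V))/ℏ: k₁ = √(2·3.43·9.39) = 8.026, k₂ = √(2·3.43·5.02) = 5.868.
Continuity of ψ and ψ′ at the step yields the reflection amplitude r = (k₁ − k₂)/(k₁ + k₂) = 0.1553; thus R = |r|² = 0.02411, T = 0.9759.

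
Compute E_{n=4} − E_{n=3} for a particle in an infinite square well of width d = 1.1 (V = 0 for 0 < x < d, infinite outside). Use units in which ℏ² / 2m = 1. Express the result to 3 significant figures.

E_n = n²π²ℏ²/(2md²), so ΔE = (4² − 3²) π²ℏ²/(2md²).
ΔE = 7 × π² / (2 × 0.5 × 1.1²) = 57.10.

ΔE = 57.1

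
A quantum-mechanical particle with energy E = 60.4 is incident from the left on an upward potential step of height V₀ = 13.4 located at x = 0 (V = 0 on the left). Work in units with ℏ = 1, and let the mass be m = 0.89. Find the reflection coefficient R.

The wavenumbers are k₁ = √(2mE)/ℏ = 10.37 on the left and k₂ = √(2m(E − V₀))/ℏ = 9.147 on the right.
Matching ψ and ψ′ at x = 0 gives r = (k₁ − k₂)/(k₁ + k₂), so R = r² = 0.003922 and T = 1 − R = 0.9961.

R = 0.00392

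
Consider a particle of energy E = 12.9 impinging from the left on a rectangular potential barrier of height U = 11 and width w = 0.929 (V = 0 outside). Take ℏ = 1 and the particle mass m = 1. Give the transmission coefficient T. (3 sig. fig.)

Above the barrier the interior wavenumber is k₂ = √(2m(E − U))/ℏ = 1.949, giving phase k₂w = 1.811.
Matching at both interfaces gives T⁻¹ = 1 + U² sin²(k₂w) / [4E(E − U)] = 2.164, hence T = 0.462.

T = 0.462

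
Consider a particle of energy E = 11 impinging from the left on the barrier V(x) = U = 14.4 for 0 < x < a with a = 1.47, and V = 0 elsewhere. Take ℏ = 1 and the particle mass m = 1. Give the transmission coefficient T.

T = 0.00135

E < U: inside the barrier ψ ∝ e^{±κx} with κ = √(2m(U − E))/ℏ = 2.608.
κa = 3.833, sinh(κa) = 23.10.
Matching ψ, ψ′ at both faces gives T = [1 + U² sinh²(κa) / (4E(U − E))]⁻¹ = 1/740.4 = 0.00135.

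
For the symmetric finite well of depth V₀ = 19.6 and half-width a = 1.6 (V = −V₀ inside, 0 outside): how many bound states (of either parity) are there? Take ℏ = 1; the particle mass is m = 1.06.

N = 7

Define the well-strength parameter z₀ = (a/ℏ)√(2mV₀) = 1.6 × √(2·1.06·19.6) = 10.31.
The even/odd transcendental equations gain one root per π/2 in z₀, giving N = 1 + ⌊2z₀/π⌋ = 1 + ⌊6.566⌋ = 7.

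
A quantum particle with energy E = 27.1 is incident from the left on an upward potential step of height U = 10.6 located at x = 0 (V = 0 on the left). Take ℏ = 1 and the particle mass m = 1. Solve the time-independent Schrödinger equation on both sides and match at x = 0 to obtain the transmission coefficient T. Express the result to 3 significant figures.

T = 0.985

On each side the TISE gives plane waves with k = √(2m(E − V))/ℏ: k₁ = √(2·1·27.1) = 7.362, k₂ = √(2·1·16.5) = 5.745.
Continuity of ψ and ψ′ at the step yields the reflection amplitude r = (k₁ − k₂)/(k₁ + k₂) = 0.1234; thus R = |r|² = 0.01523, T = 0.9848.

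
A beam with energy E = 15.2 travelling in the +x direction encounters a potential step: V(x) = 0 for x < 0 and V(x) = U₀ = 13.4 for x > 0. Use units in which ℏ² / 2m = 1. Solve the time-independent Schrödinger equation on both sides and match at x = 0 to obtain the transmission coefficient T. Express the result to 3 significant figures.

The wavenumbers are k₁ = √(2mE)/ℏ = 3.899 on the left and k₂ = √(2m(E − U₀))/ℏ = 1.342 on the right.
Matching ψ and ψ′ at x = 0 gives r = (k₁ − k₂)/(k₁ + k₂), so R = r² = 0.2381 and T = 1 − R = 0.7619.

T = 0.762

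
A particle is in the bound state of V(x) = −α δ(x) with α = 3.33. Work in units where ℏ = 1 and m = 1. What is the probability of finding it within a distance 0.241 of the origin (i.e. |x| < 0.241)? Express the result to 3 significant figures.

P = 0.799

The normalised bound state is ψ = √κ e^{−κ|x|} with κ = mα/ℏ² = 3.330.
P(|x| < d) = ∫_{−d}^{d} κ e^{−2κ|x|} dx = 1 − e^{−2κd} = 1 − e^{−1.605} = 0.7991.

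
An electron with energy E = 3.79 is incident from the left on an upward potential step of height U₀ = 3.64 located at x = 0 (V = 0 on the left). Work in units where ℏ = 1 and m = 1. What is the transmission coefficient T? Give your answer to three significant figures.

T = 0.554

On each side the TISE gives plane waves with k = √(2m(E − V))/ℏ: k₁ = √(2·1·3.79) = 2.753, k₂ = √(2·1·0.15) = 0.5477.
Matching ψ and ψ′ at x = 0 gives r = (k₁ − k₂)/(k₁ + k₂), so R = r² = 0.4464 and T = 1 − R = 0.5536.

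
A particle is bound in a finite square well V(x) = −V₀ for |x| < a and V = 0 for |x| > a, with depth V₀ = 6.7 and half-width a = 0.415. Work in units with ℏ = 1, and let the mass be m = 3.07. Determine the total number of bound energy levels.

N = 2

Define the well-strength parameter z₀ = (a/ℏ)√(2mV₀) = 0.415 × √(2·3.07·6.7) = 2.662.
A new bound state (alternating even/odd) appears each time z₀ passes a multiple of π/2, so N = ⌊2z₀/π⌋ + 1 = ⌊1.695⌋ + 1 = 2.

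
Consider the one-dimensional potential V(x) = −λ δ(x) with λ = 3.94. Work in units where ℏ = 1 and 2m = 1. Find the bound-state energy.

E = -3.88

The bound state is ψ(x) = √κ e^{−κ|x|}. The derivative jump ψ'(0⁺) − ψ'(0⁻) = −(2mλ/ℏ²)ψ(0) fixes κ = mλ/ℏ² = 1.970.
Then E = −ℏ²κ²/(2m) = −mλ²/(2ℏ²) = -3.881.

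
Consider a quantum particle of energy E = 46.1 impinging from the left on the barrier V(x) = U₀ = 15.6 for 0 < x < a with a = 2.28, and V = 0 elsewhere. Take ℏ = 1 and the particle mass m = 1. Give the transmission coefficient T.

T = 0.969

E > U₀: inside the barrier k₂ = √(2m(E − U₀))/ℏ = 7.810, k₂a = 17.81.
T = [1 + U₀² sin²(k₂a) / (4E(E − U₀))]⁻¹ = 1/1.032 = 0.969.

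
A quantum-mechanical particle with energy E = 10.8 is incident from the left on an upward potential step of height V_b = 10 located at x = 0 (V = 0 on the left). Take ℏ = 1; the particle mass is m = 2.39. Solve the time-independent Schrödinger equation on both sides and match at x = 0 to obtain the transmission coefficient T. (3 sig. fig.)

On each side the TISE gives plane waves with k = √(2m(E − V))/ℏ: k₁ = √(2·2.39·10.8) = 7.185, k₂ = √(2·2.39·0.8) = 1.956.
Matching ψ and ψ′ at x = 0 gives r = (k₁ − k₂)/(k₁ + k₂), so R = r² = 0.3273 and T = 1 − R = 0.6727.

T = 0.673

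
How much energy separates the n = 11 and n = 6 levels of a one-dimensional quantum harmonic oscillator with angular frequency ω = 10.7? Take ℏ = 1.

E_n = ℏω(n + ½), so ΔE = (11 − 6) ℏω = 5 × 10.7 = 53.50.

ΔE = 53.5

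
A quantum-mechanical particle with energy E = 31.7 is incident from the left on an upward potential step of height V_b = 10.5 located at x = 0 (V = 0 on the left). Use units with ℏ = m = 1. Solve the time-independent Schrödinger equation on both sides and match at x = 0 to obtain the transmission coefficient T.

T = 0.990

The wavenumbers are k₁ = √(2mE)/ℏ = 7.962 on the left and k₂ = √(2m(E − V_b))/ℏ = 6.512 on the right.
Matching ψ and ψ′ at x = 0 gives r = (k₁ − k₂)/(k₁ + k₂), so R = r² = 0.01005 and T = 1 − R = 0.9900.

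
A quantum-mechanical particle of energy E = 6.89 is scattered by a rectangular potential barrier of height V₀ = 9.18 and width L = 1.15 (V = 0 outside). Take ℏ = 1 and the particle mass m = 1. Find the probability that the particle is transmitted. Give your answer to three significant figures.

T = 0.0217

E < V₀: inside the barrier ψ ∝ e^{±κx} with κ = √(2m(V₀ − E))/ℏ = 2.140.
κL = 2.461, sinh(κL) = 5.816.
The exact tunnelling result is T⁻¹ = 1 + V₀² sinh²(κL) / [4E(V₀ − E)] = 46.17, so T = 0.0217.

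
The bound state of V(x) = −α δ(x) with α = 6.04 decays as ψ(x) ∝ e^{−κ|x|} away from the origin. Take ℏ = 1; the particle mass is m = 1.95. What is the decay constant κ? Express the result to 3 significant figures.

κ = 11.8

Integrating the TISE across x = 0 gives the cusp condition ψ'(0⁺) − ψ'(0⁻) = −(2mα/ℏ²)ψ(0).
With ψ ∝ e^{−κ|x|} this yields −2κ = −2mα/ℏ², so κ = mα/ℏ² = 11.78.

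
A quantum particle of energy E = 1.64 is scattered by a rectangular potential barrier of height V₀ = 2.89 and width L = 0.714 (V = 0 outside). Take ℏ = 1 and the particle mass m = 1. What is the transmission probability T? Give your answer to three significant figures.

T = 0.339

E < V₀: inside the barrier ψ ∝ e^{±κx} with κ = √(2m(V₀ − E))/ℏ = 1.581.
κL = 1.129, sinh(κL) = 1.384.
Matching ψ, ψ′ at both faces gives T = [1 + V₀² sinh²(κL) / (4E(V₀ − E))]⁻¹ = 1/2.952 = 0.339.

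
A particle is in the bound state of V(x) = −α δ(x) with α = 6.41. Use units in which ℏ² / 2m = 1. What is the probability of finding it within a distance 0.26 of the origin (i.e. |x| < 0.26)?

P = 0.811

The normalised bound state is ψ = √κ e^{−κ|x|} with κ = mα/ℏ² = 3.205.
P(|x| < d) = ∫_{−d}^{d} κ e^{−2κ|x|} dx = 1 − e^{−2κd} = 1 − e^{−1.667} = 0.8111.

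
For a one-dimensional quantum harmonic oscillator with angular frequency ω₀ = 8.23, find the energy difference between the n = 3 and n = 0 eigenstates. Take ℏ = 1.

E_n = ℏω₀(n + ½), so ΔE = (3 − 0) ℏω₀ = 3 × 8.23 = 24.69.

ΔE = 24.7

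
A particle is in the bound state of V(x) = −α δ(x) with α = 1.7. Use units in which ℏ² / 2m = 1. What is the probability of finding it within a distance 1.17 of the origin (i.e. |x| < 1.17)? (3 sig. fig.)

P = 0.863

The normalised bound state is ψ = √κ e^{−κ|x|} with κ = mα/ℏ² = 0.8500.
P(|x| < d) = ∫_{−d}^{d} κ e^{−2κ|x|} dx = 1 − e^{−2κd} = 1 − e^{−1.989} = 0.8632.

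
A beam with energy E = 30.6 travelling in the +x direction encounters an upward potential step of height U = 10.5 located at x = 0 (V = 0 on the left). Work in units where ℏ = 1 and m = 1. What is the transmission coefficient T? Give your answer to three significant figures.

T = 0.989

On each side the TISE gives plane waves with k = √(2m(E − V))/ℏ: k₁ = √(2·1·30.6) = 7.823, k₂ = √(2·1·20.1) = 6.340.
Matching ψ and ψ′ at x = 0 gives r = (k₁ − k₂)/(k₁ + k₂), so R = r² = 0.01096 and T = 1 − R = 0.9890.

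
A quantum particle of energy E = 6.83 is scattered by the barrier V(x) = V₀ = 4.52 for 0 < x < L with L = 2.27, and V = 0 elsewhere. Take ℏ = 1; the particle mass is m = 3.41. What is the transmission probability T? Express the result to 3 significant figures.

T = 0.950

E > V₀: inside the barrier k₂ = √(2m(E − V₀))/ℏ = 3.969, k₂L = 9.010.
Matching at both interfaces gives T⁻¹ = 1 + V₀² sin²(k₂L) / [4E(E − V₀)] = 1.053, hence T = 0.950.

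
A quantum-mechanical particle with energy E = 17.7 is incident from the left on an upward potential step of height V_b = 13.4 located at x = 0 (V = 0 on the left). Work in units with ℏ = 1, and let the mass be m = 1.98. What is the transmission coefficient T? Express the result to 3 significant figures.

The wavenumbers are k₁ = √(2mE)/ℏ = 8.372 on the left and k₂ = √(2m(E − V_b))/ℏ = 4.126 on the right.
Continuity of ψ and ψ′ at the step yields the reflection amplitude r = (k₁ − k₂)/(k₁ + k₂) = 0.3397; thus R = |r|² = 0.1154, T = 0.8846.

T = 0.885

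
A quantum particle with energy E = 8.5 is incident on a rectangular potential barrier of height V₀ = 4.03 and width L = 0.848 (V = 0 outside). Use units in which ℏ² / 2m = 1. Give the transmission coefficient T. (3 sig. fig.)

E > V₀: inside the barrier k₂ = √(2m(E − V₀))/ℏ = 2.114, k₂L = 1.793.
Matching at both interfaces gives T⁻¹ = 1 + V₀² sin²(k₂L) / [4E(E − V₀)] = 1.102, hence T = 0.908.

T = 0.908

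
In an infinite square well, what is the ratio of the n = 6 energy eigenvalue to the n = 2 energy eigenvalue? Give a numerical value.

E_n = n²π²ℏ²/(2mL²) so the ratio is n₂²/n₁² = 36/4 = 9.

9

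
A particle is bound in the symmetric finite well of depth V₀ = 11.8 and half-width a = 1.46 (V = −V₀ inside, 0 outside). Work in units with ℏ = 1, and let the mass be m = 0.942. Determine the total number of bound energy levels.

The dimensionless depth is z₀ = a√(2mV₀)/ℏ = 1.46 × √(22.23) = 6.884.
A new bound state (alternating even/odd) appears each time z₀ passes a multiple of π/2, so N = ⌊2z₀/π⌋ + 1 = ⌊4.382⌋ + 1 = 5.

N = 5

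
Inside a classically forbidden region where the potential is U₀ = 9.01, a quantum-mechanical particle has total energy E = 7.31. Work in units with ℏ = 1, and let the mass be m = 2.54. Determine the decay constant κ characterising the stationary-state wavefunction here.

Since E < U₀ the TISE in this region is ψ'' = κ²ψ with κ = √(2m(U₀ − E))/ℏ.
κ = √(2 × 2.54 × 1.7) = 2.939.

κ = 2.94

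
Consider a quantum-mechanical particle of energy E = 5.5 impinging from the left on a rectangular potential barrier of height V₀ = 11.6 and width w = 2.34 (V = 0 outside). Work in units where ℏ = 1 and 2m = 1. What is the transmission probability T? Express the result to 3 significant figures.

T = 0.0000381

E < V₀: inside the barrier ψ ∝ e^{±κx} with κ = √(2m(V₀ − E))/ℏ = 2.470.
κw = 5.779, sinh(κw) = 161.8.
The exact tunnelling result is T⁻¹ = 1 + V₀² sinh²(κw) / [4E(V₀ − E)] = 26240, so T = 0.0000381.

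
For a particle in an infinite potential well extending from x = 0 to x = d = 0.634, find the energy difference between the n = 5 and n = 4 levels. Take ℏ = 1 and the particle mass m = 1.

E_n = n²π²ℏ²/(2md²), so ΔE = (5² − 4²) π²ℏ²/(2md²).
ΔE = 9 × π² / (2 × 1 × 0.634²) = 110.5.

ΔE = 110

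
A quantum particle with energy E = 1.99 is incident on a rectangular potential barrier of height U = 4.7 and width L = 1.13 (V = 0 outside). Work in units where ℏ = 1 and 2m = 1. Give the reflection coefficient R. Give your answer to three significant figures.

Since E < U the interior solution is evanescent with decay constant κ = √(2m(U − E))/ℏ = 1.646.
κL = 1.860, sinh(κL) = 3.135.
The exact tunnelling result is T⁻¹ = 1 + U² sinh²(κL) / [4E(U − E)] = 11.06, so T = 0.0904.
R = 1 − T = 0.910.

R = 0.910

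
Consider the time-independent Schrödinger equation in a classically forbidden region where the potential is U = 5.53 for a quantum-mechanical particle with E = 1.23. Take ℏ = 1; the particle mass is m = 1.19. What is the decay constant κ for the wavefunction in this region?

Since E < U the TISE in this region is ψ'' = κ²ψ with κ = √(2m(U − E))/ℏ.
κ = √(2 × 1.19 × 4.3) = 3.199.

κ = 3.20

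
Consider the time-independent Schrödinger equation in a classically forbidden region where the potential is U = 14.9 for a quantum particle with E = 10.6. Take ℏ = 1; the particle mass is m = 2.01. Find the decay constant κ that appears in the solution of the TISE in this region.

κ = 4.16

Since E < U the TISE in this region is ψ'' = κ²ψ with κ = √(2m(U − E))/ℏ.
κ = √(2 × 2.01 × 4.3) = 4.158.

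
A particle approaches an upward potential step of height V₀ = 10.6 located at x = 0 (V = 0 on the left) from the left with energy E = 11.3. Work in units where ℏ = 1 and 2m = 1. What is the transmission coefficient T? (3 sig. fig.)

The wavenumbers are k₁ = √(2mE)/ℏ = 3.362 on the left and k₂ = √(2m(E − V₀))/ℏ = 0.8367 on the right.
Matching ψ and ψ′ at x = 0 gives r = (k₁ − k₂)/(k₁ + k₂), so R = r² = 0.3617 and T = 1 − R = 0.6383.

T = 0.638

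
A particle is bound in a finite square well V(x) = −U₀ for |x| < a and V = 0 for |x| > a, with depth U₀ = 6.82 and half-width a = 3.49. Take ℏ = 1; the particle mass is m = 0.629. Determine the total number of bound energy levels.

The dimensionless depth is z₀ = a√(2mU₀)/ℏ = 3.49 × √(8.580) = 10.22.
A new bound state (alternating even/odd) appears each time z₀ passes a multiple of π/2, so N = ⌊2z₀/π⌋ + 1 = ⌊6.508⌋ + 1 = 7.

N = 7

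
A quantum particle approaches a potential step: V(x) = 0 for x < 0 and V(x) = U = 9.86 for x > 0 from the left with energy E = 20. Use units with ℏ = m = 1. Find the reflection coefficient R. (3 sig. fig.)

On each side the TISE gives plane waves with k = √(2m(E − V))/ℏ: k₁ = √(2·1·20) = 6.325, k₂ = √(2·1·10.14) = 4.503.
Continuity of ψ and ψ′ at the step yields the reflection amplitude r = (k₁ − k₂)/(k₁ + k₂) = 0.1682; thus R = |r|² = 0.02829, T = 0.9717.

R = 0.0283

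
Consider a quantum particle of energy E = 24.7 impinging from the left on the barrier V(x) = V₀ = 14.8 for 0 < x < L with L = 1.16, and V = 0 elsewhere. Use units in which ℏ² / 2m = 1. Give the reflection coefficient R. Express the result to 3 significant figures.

R = 0.0504

Above the barrier the interior wavenumber is k₂ = √(2m(E − V₀))/ℏ = 3.146, giving phase k₂L = 3.650.
T = [1 + V₀² sin²(k₂L) / (4E(E − V₀))]⁻¹ = 1/1.053 = 0.950.
R = 1 − T = 0.0504.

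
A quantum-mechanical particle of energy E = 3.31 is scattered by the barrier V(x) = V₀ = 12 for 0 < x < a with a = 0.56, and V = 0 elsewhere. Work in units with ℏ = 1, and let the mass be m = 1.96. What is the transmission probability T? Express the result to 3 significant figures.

T = 0.00462

E < V₀: inside the barrier ψ ∝ e^{±κx} with κ = √(2m(V₀ − E))/ℏ = 5.837.
κa = 3.268, sinh(κa) = 13.12.
The exact tunnelling result is T⁻¹ = 1 + V₀² sinh²(κa) / [4E(V₀ − E)] = 216.3, so T = 0.00462.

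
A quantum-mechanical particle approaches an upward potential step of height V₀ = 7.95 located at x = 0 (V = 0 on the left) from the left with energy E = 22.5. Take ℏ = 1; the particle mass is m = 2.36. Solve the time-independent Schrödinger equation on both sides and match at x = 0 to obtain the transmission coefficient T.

On each side the TISE gives plane waves with k = √(2m(E − V))/ℏ: k₁ = √(2·2.36·22.5) = 10.31, k₂ = √(2·2.36·14.55) = 8.287.
Matching ψ and ψ′ at x = 0 gives r = (k₁ − k₂)/(k₁ + k₂), so R = r² = 0.01178 and T = 1 − R = 0.9882.

T = 0.988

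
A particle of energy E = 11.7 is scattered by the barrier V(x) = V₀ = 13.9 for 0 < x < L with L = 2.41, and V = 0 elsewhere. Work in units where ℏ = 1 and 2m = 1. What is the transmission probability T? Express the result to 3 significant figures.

Since E < V₀ the interior solution is evanescent with decay constant κ = √(2m(V₀ − E))/ℏ = 1.483.
κL = 3.575, sinh(κL) = 17.83.
The exact tunnelling result is T⁻¹ = 1 + V₀² sinh²(κL) / [4E(V₀ − E)] = 597.3, so T = 0.00167.

T = 0.00167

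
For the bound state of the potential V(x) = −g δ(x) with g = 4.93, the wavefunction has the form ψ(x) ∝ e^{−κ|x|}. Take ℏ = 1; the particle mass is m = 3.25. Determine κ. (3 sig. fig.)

Integrate −(ℏ²/2m)ψ'' − gδ(x)ψ = Eψ from −ε to +ε: the ψ'' term gives ψ'(0⁺) − ψ'(0⁻) and the δ term gives −(2mg/ℏ²)ψ(0).
With ψ ∝ e^{−κ|x|} this yields −2κ = −2mg/ℏ², so κ = mg/ℏ² = 16.02.

κ = 16.0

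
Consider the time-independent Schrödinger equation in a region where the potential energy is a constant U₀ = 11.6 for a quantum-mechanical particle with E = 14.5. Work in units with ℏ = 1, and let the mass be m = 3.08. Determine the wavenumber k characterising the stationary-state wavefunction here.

With E > U₀ the solution is oscillatory, ψ ∝ e^{±ikx} with k = √(2m(E − U₀))/ℏ.
k = √(2 × 3.08 × 2.9) = 4.227.

k = 4.23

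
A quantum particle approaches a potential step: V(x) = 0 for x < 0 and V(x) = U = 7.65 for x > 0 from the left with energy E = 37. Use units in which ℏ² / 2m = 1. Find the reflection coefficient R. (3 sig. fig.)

R = 0.00335

On each side the TISE gives plane waves with k = √(2m(E − V))/ℏ: k₁ = √(2·½·37) = 6.083, k₂ = √(2·½·29.35) = 5.418.
Continuity of ψ and ψ′ at the step yields the reflection amplitude r = (k₁ − k₂)/(k₁ + k₂) = 0.05784; thus R = |r|² = 0.003346, T = 0.9967.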